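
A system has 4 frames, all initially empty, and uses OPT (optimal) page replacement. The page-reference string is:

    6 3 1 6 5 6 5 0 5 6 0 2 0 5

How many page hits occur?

8

6 → miss, frames [6]
3 → miss, frames [6, 3]
1 → miss, frames [6, 3, 1]
6 → hit
5 → miss, frames [6, 3, 1, 5]
6 → hit
5 → hit
0 → miss, evict 1, frames [6, 3, 5, 0]
5 → hit
6 → hit
0 → hit
2 → miss, evict 3, frames [6, 5, 0, 2]
0 → hit
5 → hit
Hits: 8.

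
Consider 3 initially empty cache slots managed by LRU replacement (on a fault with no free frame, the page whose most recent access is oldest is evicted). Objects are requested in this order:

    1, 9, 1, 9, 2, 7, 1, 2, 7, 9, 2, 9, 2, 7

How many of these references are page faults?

1 -> fault, frames [1]
9 -> fault, frames [1, 9]
1 -> hit
9 -> hit
2 -> fault, frames [1, 9, 2]
7 -> fault, evict 1, frames [9, 2, 7]
1 -> fault, evict 9, frames [2, 7, 1]
2 -> hit
7 -> hit
9 -> fault, evict 1, frames [2, 7, 9]
2 -> hit
9 -> hit
2 -> hit
7 -> hit
Page faults: 6.

6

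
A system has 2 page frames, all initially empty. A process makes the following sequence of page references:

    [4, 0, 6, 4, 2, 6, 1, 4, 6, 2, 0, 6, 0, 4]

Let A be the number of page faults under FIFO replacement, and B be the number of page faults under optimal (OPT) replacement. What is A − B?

4

Under FIFO: F F F F F F F F F F F F . F → 13 faults.
Under OPT: F F F . F . F F . F F . . F → 9 faults.
A − B = 13 − 9 = 4.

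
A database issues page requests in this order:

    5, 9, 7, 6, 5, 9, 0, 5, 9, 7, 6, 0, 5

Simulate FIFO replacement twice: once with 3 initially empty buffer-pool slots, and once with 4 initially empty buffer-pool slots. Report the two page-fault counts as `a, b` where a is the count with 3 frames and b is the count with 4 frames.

3 frames: F F F F F F F . . F F . F → 10 faults.
4 frames: F F F F . . F F F F F F F → 11 faults.
11 > 10: adding a frame increased faults — Belady's anomaly.

10, 11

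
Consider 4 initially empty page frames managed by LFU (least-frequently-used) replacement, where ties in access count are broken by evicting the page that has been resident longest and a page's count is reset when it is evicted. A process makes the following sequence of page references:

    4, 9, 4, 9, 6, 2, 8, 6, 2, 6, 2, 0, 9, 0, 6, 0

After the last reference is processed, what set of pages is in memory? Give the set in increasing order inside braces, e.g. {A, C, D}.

4 -> miss, frames {4}
9 -> miss, frames {4,9}
4 -> hit
9 -> hit
6 -> miss, frames {4,9,6}
2 -> miss, frames {4,9,6,2}
8 -> miss, evict 6, frames {4,9,2,8}
6 -> miss, evict 2, frames {4,9,8,6}
2 -> miss, evict 8, frames {4,9,6,2}
6 -> hit
2 -> hit
0 -> miss, evict 4, frames {9,6,2,0}
9 -> hit
0 -> hit
6 -> hit
0 -> hit

{0, 2, 6, 9}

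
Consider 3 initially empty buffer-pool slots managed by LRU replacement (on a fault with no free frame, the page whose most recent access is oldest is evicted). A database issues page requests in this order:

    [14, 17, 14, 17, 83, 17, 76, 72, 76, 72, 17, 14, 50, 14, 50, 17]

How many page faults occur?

7

14 -> fault, frames (14)
17 -> fault, frames (14 17)
14 -> hit
17 -> hit
83 -> fault, frames (14 17 83)
17 -> hit
76 -> fault, evict 14, frames (83 17 76)
72 -> fault, evict 83, frames (17 76 72)
76 -> hit
72 -> hit
17 -> hit
14 -> fault, evict 76, frames (72 17 14)
50 -> fault, evict 72, frames (17 14 50)
14 -> hit
50 -> hit
17 -> hit
Page faults: 7.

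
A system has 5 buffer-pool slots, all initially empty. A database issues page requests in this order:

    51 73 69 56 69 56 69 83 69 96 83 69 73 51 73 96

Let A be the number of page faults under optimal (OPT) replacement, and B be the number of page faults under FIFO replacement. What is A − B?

-2

Under OPT: F F F F . . . F . F . . . . . . → 6 faults.
Under FIFO: F F F F . . . F . F . . . F F . → 8 faults.
A − B = 6 − 8 = -2.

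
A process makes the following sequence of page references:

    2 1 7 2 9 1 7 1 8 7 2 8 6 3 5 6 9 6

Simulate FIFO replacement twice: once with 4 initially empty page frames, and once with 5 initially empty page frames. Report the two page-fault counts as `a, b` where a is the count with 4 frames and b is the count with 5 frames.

4 frames: F F F . F . . . F . F . F F F . F . → 10 faults.
5 frames: F F F . F . . . F . . . F F F . . . → 8 faults.
8 < 10: adding a frame reduced faults, as is typical.

10, 8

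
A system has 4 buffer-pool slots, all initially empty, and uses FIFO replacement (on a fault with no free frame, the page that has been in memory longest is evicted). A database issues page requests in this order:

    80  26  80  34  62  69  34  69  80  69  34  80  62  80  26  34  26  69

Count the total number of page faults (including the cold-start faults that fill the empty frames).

8

80 -> miss, frames {80}
26 -> miss, frames {80,26}
80 -> hit
34 -> miss, frames {80,26,34}
62 -> miss, frames {80,26,34,62}
69 -> miss, evict 80, frames {26,34,62,69}
34 -> hit
69 -> hit
80 -> miss, evict 26, frames {34,62,69,80}
69 -> hit
34 -> hit
80 -> hit
62 -> hit
80 -> hit
26 -> miss, evict 34, frames {62,69,80,26}
34 -> miss, evict 62, frames {69,80,26,34}
26 -> hit
69 -> hit
Page faults: 8.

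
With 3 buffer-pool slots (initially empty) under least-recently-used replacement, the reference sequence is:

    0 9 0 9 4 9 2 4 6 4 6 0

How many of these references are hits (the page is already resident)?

6

0 → miss, frames (0)
9 → miss, frames (0 9)
0 → hit
9 → hit
4 → miss, frames (0 9 4)
9 → hit
2 → miss, evict 0, frames (4 9 2)
4 → hit
6 → miss, evict 9, frames (2 4 6)
4 → hit
6 → hit
0 → miss, evict 2, frames (4 6 0)
Hits: 6.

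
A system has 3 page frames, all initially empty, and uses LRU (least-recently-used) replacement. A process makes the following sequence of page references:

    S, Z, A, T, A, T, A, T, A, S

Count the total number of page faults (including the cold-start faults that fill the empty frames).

5

S → fault, frames (S)
Z → fault, frames (S Z)
A → fault, frames (S Z A)
T → fault, evict S, frames (Z A T)
A → hit
T → hit
A → hit
T → hit
A → hit
S → fault, evict Z, frames (T A S)
Page faults: 5.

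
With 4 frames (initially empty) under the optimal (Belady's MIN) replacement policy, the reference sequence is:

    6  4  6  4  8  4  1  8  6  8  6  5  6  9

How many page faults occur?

6

6 -> miss, frames [6]
4 -> miss, frames [6, 4]
6 -> hit
4 -> hit
8 -> miss, frames [6, 4, 8]
4 -> hit
1 -> miss, frames [6, 4, 8, 1]
8 -> hit
6 -> hit
8 -> hit
6 -> hit
5 -> miss, evict 1, frames [6, 4, 8, 5]
6 -> hit
9 -> miss, evict 5, frames [6, 4, 8, 9]
Page faults: 6.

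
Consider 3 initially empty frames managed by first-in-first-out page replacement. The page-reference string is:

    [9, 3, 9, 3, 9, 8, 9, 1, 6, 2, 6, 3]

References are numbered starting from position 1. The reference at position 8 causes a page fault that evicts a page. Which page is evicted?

9

pos 1: 9 -> miss, frames [9]
pos 2: 3 -> miss, frames [9, 3]
pos 3: 9 -> hit
pos 4: 3 -> hit
pos 5: 9 -> hit
pos 6: 8 -> miss, frames [9, 3, 8]
pos 7: 9 -> hit
pos 8: 1 -> miss, evict 9, frames [3, 8, 1]
At position 8, page 9 is evicted.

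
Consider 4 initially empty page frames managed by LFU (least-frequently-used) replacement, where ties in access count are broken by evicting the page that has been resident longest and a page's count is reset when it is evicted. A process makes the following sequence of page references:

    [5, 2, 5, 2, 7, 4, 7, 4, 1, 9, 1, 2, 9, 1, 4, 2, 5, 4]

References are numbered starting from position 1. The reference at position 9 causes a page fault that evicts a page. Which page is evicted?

5

pos 1: 5 -> miss, frames {5}
pos 2: 2 -> miss, frames {5,2}
pos 3: 5 -> hit
pos 4: 2 -> hit
pos 5: 7 -> miss, frames {5,2,7}
pos 6: 4 -> miss, frames {5,2,7,4}
pos 7: 7 -> hit
pos 8: 4 -> hit
pos 9: 1 -> miss, evict 5, frames {2,7,4,1}
At position 9, page 5 is evicted.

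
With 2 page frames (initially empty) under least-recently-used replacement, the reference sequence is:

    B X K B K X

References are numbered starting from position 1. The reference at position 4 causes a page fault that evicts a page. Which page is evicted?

X

pos 1: B -> fault, frames [B]
pos 2: X -> fault, frames [B, X]
pos 3: K -> fault, evict B, frames [X, K]
pos 4: B -> fault, evict X, frames [K, B]
At position 4, page X is evicted.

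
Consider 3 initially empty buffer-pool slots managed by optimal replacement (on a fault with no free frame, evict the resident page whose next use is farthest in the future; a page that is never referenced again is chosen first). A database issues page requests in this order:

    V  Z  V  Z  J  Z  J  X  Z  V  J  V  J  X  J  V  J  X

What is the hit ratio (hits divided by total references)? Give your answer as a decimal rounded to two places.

V → miss, frames (V)
Z → miss, frames (V Z)
V → hit
Z → hit
J → miss, frames (V Z J)
Z → hit
J → hit
X → miss, evict J, frames (V Z X)
Z → hit
V → hit
J → miss, evict Z, frames (V X J)
V → hit
J → hit
X → hit
J → hit
V → hit
J → hit
X → hit
Hits: 13 of 18 references → 13/18 = 0.7222.

0.72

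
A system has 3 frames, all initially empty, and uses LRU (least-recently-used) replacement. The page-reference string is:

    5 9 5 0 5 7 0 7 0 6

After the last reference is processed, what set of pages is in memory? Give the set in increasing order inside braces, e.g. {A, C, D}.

5 → miss, frames [5]
9 → miss, frames [5, 9]
5 → hit
0 → miss, frames [9, 5, 0]
5 → hit
7 → miss, evict 9, frames [0, 5, 7]
0 → hit
7 → hit
0 → hit
6 → miss, evict 5, frames [7, 0, 6]

{0, 6, 7}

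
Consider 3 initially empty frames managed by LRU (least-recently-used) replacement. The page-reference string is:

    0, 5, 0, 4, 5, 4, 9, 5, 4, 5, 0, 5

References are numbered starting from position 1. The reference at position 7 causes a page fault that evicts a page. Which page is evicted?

0

pos 1: 0 → fault, frames {0}
pos 2: 5 → fault, frames {0,5}
pos 3: 0 → hit
pos 4: 4 → fault, frames {5,0,4}
pos 5: 5 → hit
pos 6: 4 → hit
pos 7: 9 → fault, evict 0, frames {5,4,9}
At position 7, page 0 is evicted.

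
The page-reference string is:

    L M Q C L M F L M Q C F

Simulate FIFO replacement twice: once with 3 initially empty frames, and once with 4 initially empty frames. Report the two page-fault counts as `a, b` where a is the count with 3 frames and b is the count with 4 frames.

3 frames: F F F F F F F . . F F . → 9 faults.
4 frames: F F F F . . F F F F F F → 10 faults.
10 > 9: adding a frame increased faults — Belady's anomaly.

9, 10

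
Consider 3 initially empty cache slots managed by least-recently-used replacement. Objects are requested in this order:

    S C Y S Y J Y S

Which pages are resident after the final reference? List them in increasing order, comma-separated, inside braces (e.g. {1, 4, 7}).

S: miss, frames (S)
C: miss, frames (S C)
Y: miss, frames (S C Y)
S: hit
Y: hit
J: miss, evict C, frames (S Y J)
Y: hit
S: hit

{J, S, Y}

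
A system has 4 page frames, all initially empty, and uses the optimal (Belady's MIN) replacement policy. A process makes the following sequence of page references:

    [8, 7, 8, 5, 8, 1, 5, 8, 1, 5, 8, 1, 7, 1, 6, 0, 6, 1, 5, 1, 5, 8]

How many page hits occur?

15

8 -> miss, frames {8}
7 -> miss, frames {8,7}
8 -> hit
5 -> miss, frames {8,7,5}
8 -> hit
1 -> miss, frames {8,7,5,1}
5 -> hit
8 -> hit
1 -> hit
5 -> hit
8 -> hit
1 -> hit
7 -> hit
1 -> hit
6 -> miss, evict 7, frames {8,5,1,6}
0 -> miss, evict 8, frames {5,1,6,0}
6 -> hit
1 -> hit
5 -> hit
1 -> hit
5 -> hit
8 -> miss, evict 0, frames {5,1,6,8}
Hits: 15.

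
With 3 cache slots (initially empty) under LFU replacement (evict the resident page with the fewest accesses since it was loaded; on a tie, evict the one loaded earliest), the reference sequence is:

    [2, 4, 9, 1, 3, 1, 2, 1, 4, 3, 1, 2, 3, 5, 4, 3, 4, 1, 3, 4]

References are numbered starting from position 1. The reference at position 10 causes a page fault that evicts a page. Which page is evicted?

pos 1: 2 -> fault, frames {2}
pos 2: 4 -> fault, frames {2,4}
pos 3: 9 -> fault, frames {2,4,9}
pos 4: 1 -> fault, evict 2, frames {4,9,1}
pos 5: 3 -> fault, evict 4, frames {9,1,3}
pos 6: 1 -> hit
pos 7: 2 -> fault, evict 9, frames {1,3,2}
pos 8: 1 -> hit
pos 9: 4 -> fault, evict 3, frames {1,2,4}
pos 10: 3 -> fault, evict 2, frames {1,4,3}
At position 10, page 2 is evicted.

2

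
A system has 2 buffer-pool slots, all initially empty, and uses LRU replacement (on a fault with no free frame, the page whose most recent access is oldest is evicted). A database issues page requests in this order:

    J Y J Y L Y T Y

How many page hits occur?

J: miss, frames {J}
Y: miss, frames {J,Y}
J: hit
Y: hit
L: miss, evict J, frames {Y,L}
Y: hit
T: miss, evict L, frames {Y,T}
Y: hit
Hits: 4.

4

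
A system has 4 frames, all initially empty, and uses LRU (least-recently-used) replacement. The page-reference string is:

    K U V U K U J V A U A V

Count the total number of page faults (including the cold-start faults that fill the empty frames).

K: miss, frames (K)
U: miss, frames (K U)
V: miss, frames (K U V)
U: hit
K: hit
U: hit
J: miss, frames (V K U J)
V: hit
A: miss, evict K, frames (U J V A)
U: hit
A: hit
V: hit
Page faults: 5.

5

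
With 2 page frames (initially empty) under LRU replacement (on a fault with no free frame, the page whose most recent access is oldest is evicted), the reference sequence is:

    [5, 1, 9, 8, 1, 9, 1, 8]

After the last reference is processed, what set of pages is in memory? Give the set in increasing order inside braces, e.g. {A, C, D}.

{1, 8}

5: miss, frames (5)
1: miss, frames (5 1)
9: miss, evict 5, frames (1 9)
8: miss, evict 1, frames (9 8)
1: miss, evict 9, frames (8 1)
9: miss, evict 8, frames (1 9)
1: hit
8: miss, evict 9, frames (1 8)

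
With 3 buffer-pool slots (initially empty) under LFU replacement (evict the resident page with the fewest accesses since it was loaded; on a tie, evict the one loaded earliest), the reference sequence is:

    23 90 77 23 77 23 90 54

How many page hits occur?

4

23 -> miss, frames [23]
90 -> miss, frames [23, 90]
77 -> miss, frames [23, 90, 77]
23 -> hit
77 -> hit
23 -> hit
90 -> hit
54 -> miss, evict 90, frames [23, 77, 54]
Hits: 4.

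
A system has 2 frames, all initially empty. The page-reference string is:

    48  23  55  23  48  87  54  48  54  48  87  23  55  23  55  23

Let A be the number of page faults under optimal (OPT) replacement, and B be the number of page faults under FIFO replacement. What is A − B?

-1

Under OPT: F F F . F F F . . . F F F . . . → 9 faults.
Under FIFO: F F F . F F F F . . F F F . . . → 10 faults.
A − B = 9 − 10 = -1.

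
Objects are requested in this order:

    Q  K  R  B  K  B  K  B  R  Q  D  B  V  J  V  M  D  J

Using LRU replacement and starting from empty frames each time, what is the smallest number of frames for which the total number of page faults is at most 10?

f=1: 18 faults
f=2: 14 faults
f=3: 12 faults
f=4: 9 faults
f=5: 8 faults
f=6: 8 faults
f=7: 8 faults
f=8: 8 faults
Smallest f with faults ≤ 10 is 4.

4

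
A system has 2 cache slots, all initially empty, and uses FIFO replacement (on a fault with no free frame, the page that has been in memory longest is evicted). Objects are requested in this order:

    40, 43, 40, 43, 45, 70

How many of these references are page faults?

40 → fault, frames {40}
43 → fault, frames {40,43}
40 → hit
43 → hit
45 → fault, evict 40, frames {43,45}
70 → fault, evict 43, frames {45,70}
Page faults: 4.

4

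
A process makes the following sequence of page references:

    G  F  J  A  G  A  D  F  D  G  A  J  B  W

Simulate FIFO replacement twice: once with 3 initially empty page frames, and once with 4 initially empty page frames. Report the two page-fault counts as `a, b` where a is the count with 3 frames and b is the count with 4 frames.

11, 8

3 frames: F F F F F . F F . . F F F F → 11 faults.
4 frames: F F F F . . F . . F . . F F → 8 faults.
8 < 11: adding a frame reduced faults, as is typical.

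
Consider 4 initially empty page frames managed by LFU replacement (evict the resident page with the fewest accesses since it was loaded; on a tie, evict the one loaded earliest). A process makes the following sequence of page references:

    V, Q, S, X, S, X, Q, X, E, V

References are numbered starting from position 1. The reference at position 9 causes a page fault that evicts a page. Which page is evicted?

V

pos 1: V -> fault, frames [V]
pos 2: Q -> fault, frames [V, Q]
pos 3: S -> fault, frames [V, Q, S]
pos 4: X -> fault, frames [V, Q, S, X]
pos 5: S -> hit
pos 6: X -> hit
pos 7: Q -> hit
pos 8: X -> hit
pos 9: E -> fault, evict V, frames [Q, S, X, E]
At position 9, page V is evicted.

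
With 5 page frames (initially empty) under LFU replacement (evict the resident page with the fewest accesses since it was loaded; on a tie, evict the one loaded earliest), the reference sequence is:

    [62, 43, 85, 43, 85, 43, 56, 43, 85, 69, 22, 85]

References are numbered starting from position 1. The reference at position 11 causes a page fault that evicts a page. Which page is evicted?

pos 1: 62: miss, frames (62)
pos 2: 43: miss, frames (62 43)
pos 3: 85: miss, frames (62 43 85)
pos 4: 43: hit
pos 5: 85: hit
pos 6: 43: hit
pos 7: 56: miss, frames (62 43 85 56)
pos 8: 43: hit
pos 9: 85: hit
pos 10: 69: miss, frames (62 43 85 56 69)
pos 11: 22: miss, evict 62, frames (43 85 56 69 22)
At position 11, page 62 is evicted.

62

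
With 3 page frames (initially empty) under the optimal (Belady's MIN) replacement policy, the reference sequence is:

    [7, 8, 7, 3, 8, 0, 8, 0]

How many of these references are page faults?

4

7: fault, frames (7)
8: fault, frames (7 8)
7: hit
3: fault, frames (7 8 3)
8: hit
0: fault, evict 3, frames (7 8 0)
8: hit
0: hit
Page faults: 4.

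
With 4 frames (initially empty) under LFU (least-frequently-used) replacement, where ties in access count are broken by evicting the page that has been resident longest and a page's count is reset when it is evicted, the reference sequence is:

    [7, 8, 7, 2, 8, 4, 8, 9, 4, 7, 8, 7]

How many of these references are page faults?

7 → miss, frames [7]
8 → miss, frames [7, 8]
7 → hit
2 → miss, frames [7, 8, 2]
8 → hit
4 → miss, frames [7, 8, 2, 4]
8 → hit
9 → miss, evict 2, frames [7, 8, 4, 9]
4 → hit
7 → hit
8 → hit
7 → hit
Page faults: 5.

5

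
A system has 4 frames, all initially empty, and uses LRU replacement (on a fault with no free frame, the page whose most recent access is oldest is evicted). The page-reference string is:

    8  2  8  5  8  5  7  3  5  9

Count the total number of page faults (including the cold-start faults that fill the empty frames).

6

8 → fault, frames (8)
2 → fault, frames (8 2)
8 → hit
5 → fault, frames (2 8 5)
8 → hit
5 → hit
7 → fault, frames (2 8 5 7)
3 → fault, evict 2, frames (8 5 7 3)
5 → hit
9 → fault, evict 8, frames (7 3 5 9)
Page faults: 6.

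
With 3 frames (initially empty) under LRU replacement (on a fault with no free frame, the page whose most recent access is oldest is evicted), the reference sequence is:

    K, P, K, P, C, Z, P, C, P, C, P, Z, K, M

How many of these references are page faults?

6

K -> miss, frames (K)
P -> miss, frames (K P)
K -> hit
P -> hit
C -> miss, frames (K P C)
Z -> miss, evict K, frames (P C Z)
P -> hit
C -> hit
P -> hit
C -> hit
P -> hit
Z -> hit
K -> miss, evict C, frames (P Z K)
M -> miss, evict P, frames (Z K M)
Page faults: 6.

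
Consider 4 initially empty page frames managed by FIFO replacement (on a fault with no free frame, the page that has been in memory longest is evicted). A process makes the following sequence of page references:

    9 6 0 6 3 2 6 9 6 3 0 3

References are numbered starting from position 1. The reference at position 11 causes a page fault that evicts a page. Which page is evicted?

3

pos 1: 9: fault, frames (9)
pos 2: 6: fault, frames (9 6)
pos 3: 0: fault, frames (9 6 0)
pos 4: 6: hit
pos 5: 3: fault, frames (9 6 0 3)
pos 6: 2: fault, evict 9, frames (6 0 3 2)
pos 7: 6: hit
pos 8: 9: fault, evict 6, frames (0 3 2 9)
pos 9: 6: fault, evict 0, frames (3 2 9 6)
pos 10: 3: hit
pos 11: 0: fault, evict 3, frames (2 9 6 0)
At position 11, page 3 is evicted.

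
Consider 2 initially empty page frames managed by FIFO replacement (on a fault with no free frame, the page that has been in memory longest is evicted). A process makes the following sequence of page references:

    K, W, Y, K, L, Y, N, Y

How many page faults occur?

7

K: miss, frames [K]
W: miss, frames [K, W]
Y: miss, evict K, frames [W, Y]
K: miss, evict W, frames [Y, K]
L: miss, evict Y, frames [K, L]
Y: miss, evict K, frames [L, Y]
N: miss, evict L, frames [Y, N]
Y: hit
Page faults: 7.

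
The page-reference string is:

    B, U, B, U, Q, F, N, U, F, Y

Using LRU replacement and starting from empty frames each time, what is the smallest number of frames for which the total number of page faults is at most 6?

4

f=1: 10 faults
f=2: 8 faults
f=3: 7 faults
f=4: 6 faults
f=5: 6 faults
f=6: 6 faults
Smallest f with faults ≤ 6 is 4.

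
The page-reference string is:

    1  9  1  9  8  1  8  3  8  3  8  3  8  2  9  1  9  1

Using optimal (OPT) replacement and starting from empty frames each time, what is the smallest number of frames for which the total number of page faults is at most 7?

f=1: 18 faults
f=2: 7 faults
f=3: 6 faults
f=4: 5 faults
f=5: 5 faults
Smallest f with faults ≤ 7 is 2.

2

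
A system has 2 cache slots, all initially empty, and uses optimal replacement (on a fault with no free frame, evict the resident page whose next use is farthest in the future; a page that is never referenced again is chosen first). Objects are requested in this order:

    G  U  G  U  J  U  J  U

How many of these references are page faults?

G -> fault, frames (G)
U -> fault, frames (G U)
G -> hit
U -> hit
J -> fault, evict G, frames (U J)
U -> hit
J -> hit
U -> hit
Page faults: 3.

3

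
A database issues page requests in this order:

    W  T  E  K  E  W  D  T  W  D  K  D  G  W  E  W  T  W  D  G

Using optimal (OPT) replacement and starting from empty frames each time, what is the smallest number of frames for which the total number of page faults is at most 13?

3

f=1: 20 faults
f=2: 15 faults
f=3: 11 faults
f=4: 8 faults
f=5: 6 faults
f=6: 6 faults
Smallest f with faults ≤ 13 is 3.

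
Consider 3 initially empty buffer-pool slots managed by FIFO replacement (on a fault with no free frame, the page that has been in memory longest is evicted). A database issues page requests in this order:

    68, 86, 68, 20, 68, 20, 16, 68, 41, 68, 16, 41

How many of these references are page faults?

68: fault, frames [68]
86: fault, frames [68, 86]
68: hit
20: fault, frames [68, 86, 20]
68: hit
20: hit
16: fault, evict 68, frames [86, 20, 16]
68: fault, evict 86, frames [20, 16, 68]
41: fault, evict 20, frames [16, 68, 41]
68: hit
16: hit
41: hit
Page faults: 6.

6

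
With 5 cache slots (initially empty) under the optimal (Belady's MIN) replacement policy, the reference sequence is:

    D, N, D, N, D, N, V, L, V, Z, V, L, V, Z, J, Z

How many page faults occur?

6

D -> fault, frames [D]
N -> fault, frames [D, N]
D -> hit
N -> hit
D -> hit
N -> hit
V -> fault, frames [D, N, V]
L -> fault, frames [D, N, V, L]
V -> hit
Z -> fault, frames [D, N, V, L, Z]
V -> hit
L -> hit
V -> hit
Z -> hit
J -> fault, evict L, frames [D, N, V, Z, J]
Z -> hit
Page faults: 6.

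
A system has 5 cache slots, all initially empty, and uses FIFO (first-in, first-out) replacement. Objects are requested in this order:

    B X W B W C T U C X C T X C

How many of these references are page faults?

B: miss, frames {B}
X: miss, frames {B,X}
W: miss, frames {B,X,W}
B: hit
W: hit
C: miss, frames {B,X,W,C}
T: miss, frames {B,X,W,C,T}
U: miss, evict B, frames {X,W,C,T,U}
C: hit
X: hit
C: hit
T: hit
X: hit
C: hit
Page faults: 6.

6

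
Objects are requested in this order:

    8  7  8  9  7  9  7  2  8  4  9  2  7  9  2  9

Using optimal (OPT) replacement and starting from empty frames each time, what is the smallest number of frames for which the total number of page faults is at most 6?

3

f=1: 16 faults
f=2: 9 faults
f=3: 6 faults
f=4: 5 faults
f=5: 5 faults
Smallest f with faults ≤ 6 is 3.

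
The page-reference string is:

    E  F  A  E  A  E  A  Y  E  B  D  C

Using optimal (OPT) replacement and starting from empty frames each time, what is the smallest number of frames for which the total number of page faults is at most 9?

f=1: 12 faults
f=2: 7 faults
f=3: 7 faults
f=4: 7 faults
f=5: 7 faults
f=6: 7 faults
f=7: 7 faults
Smallest f with faults ≤ 9 is 2.

2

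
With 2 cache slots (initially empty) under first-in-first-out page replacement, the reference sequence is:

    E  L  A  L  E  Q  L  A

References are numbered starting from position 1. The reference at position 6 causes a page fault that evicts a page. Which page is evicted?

pos 1: E: miss, frames [E]
pos 2: L: miss, frames [E, L]
pos 3: A: miss, evict E, frames [L, A]
pos 4: L: hit
pos 5: E: miss, evict L, frames [A, E]
pos 6: Q: miss, evict A, frames [E, Q]
At position 6, page A is evicted.

A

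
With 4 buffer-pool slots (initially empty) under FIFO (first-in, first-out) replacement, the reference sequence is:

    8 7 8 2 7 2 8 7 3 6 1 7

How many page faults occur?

8 → fault, frames (8)
7 → fault, frames (8 7)
8 → hit
2 → fault, frames (8 7 2)
7 → hit
2 → hit
8 → hit
7 → hit
3 → fault, frames (8 7 2 3)
6 → fault, evict 8, frames (7 2 3 6)
1 → fault, evict 7, frames (2 3 6 1)
7 → fault, evict 2, frames (3 6 1 7)
Page faults: 7.

7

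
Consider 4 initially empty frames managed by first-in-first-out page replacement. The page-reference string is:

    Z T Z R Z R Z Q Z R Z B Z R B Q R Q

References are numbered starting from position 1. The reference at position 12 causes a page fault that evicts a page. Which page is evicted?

Z

pos 1: Z -> miss, frames {Z}
pos 2: T -> miss, frames {Z,T}
pos 3: Z -> hit
pos 4: R -> miss, frames {Z,T,R}
pos 5: Z -> hit
pos 6: R -> hit
pos 7: Z -> hit
pos 8: Q -> miss, frames {Z,T,R,Q}
pos 9: Z -> hit
pos 10: R -> hit
pos 11: Z -> hit
pos 12: B -> miss, evict Z, frames {T,R,Q,B}
At position 12, page Z is evicted.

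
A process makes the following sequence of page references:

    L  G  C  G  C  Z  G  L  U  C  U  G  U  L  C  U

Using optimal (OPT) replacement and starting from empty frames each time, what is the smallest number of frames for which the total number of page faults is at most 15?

f=1: 16 faults
f=2: 10 faults
f=3: 7 faults
f=4: 5 faults
f=5: 5 faults
Smallest f with faults ≤ 15 is 2.

2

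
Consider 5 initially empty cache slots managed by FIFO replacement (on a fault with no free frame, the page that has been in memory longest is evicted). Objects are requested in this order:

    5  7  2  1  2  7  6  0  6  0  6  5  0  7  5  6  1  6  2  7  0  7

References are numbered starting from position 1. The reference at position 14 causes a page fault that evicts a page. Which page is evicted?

2

pos 1: 5 → fault, frames (5)
pos 2: 7 → fault, frames (5 7)
pos 3: 2 → fault, frames (5 7 2)
pos 4: 1 → fault, frames (5 7 2 1)
pos 5: 2 → hit
pos 6: 7 → hit
pos 7: 6 → fault, frames (5 7 2 1 6)
pos 8: 0 → fault, evict 5, frames (7 2 1 6 0)
pos 9: 6 → hit
pos 10: 0 → hit
pos 11: 6 → hit
pos 12: 5 → fault, evict 7, frames (2 1 6 0 5)
pos 13: 0 → hit
pos 14: 7 → fault, evict 2, frames (1 6 0 5 7)
At position 14, page 2 is evicted.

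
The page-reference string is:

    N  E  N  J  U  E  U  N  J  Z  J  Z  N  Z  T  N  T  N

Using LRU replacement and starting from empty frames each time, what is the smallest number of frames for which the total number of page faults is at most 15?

2

f=1: 18 faults
f=2: 11 faults
f=3: 9 faults
f=4: 6 faults
f=5: 6 faults
f=6: 6 faults
Smallest f with faults ≤ 15 is 2.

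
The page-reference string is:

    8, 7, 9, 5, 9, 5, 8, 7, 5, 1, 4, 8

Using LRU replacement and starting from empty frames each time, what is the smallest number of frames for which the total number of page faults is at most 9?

f=1: 12 faults
f=2: 10 faults
f=3: 9 faults
f=4: 7 faults
f=5: 6 faults
f=6: 6 faults
Smallest f with faults ≤ 9 is 3.

3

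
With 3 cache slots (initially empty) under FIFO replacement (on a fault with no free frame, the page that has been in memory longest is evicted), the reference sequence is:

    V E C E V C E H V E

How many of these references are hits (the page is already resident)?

V → fault, frames [V]
E → fault, frames [V, E]
C → fault, frames [V, E, C]
E → hit
V → hit
C → hit
E → hit
H → fault, evict V, frames [E, C, H]
V → fault, evict E, frames [C, H, V]
E → fault, evict C, frames [H, V, E]
Hits: 4.

4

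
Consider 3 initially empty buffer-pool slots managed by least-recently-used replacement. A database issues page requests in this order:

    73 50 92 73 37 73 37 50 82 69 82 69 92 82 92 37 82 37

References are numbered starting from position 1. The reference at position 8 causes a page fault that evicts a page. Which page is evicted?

92

pos 1: 73: miss, frames (73)
pos 2: 50: miss, frames (73 50)
pos 3: 92: miss, frames (73 50 92)
pos 4: 73: hit
pos 5: 37: miss, evict 50, frames (92 73 37)
pos 6: 73: hit
pos 7: 37: hit
pos 8: 50: miss, evict 92, frames (73 37 50)
At position 8, page 92 is evicted.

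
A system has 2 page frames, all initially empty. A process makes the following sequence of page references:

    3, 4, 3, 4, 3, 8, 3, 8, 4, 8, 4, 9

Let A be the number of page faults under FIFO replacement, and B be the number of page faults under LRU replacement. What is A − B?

2

Under FIFO: F F . . . F F . F F . F → 7 faults.
Under LRU: F F . . . F . . F . . F → 5 faults.
A − B = 7 − 5 = 2.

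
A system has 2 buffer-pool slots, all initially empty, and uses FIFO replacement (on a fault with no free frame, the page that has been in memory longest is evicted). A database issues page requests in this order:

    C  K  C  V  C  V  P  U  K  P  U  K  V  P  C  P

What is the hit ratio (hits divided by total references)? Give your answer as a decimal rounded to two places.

0.19

C: miss, frames {C}
K: miss, frames {C,K}
C: hit
V: miss, evict C, frames {K,V}
C: miss, evict K, frames {V,C}
V: hit
P: miss, evict V, frames {C,P}
U: miss, evict C, frames {P,U}
K: miss, evict P, frames {U,K}
P: miss, evict U, frames {K,P}
U: miss, evict K, frames {P,U}
K: miss, evict P, frames {U,K}
V: miss, evict U, frames {K,V}
P: miss, evict K, frames {V,P}
C: miss, evict V, frames {P,C}
P: hit
Hits: 3 of 16 references → 3/16 = 0.1875.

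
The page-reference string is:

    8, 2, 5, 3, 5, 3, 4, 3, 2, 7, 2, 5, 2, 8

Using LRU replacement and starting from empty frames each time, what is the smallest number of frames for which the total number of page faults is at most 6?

6

f=1: 14 faults
f=2: 9 faults
f=3: 9 faults
f=4: 8 faults
f=5: 7 faults
f=6: 6 faults
Smallest f with faults ≤ 6 is 6.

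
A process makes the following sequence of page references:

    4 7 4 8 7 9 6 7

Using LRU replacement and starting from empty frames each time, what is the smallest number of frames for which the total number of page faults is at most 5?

f=1: 8 faults
f=2: 7 faults
f=3: 5 faults
f=4: 5 faults
f=5: 5 faults
Smallest f with faults ≤ 5 is 3.

3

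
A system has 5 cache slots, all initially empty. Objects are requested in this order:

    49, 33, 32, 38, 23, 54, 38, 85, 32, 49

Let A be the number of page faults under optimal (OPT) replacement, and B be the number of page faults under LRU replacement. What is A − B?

Under OPT: F F F F F F . F . . → 7 faults.
Under LRU: F F F F F F . F . F → 8 faults.
A − B = 7 − 8 = -1.

-1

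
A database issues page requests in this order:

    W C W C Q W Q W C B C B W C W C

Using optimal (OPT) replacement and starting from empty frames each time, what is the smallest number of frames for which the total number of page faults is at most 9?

f=1: 16 faults
f=2: 6 faults
f=3: 4 faults
f=4: 4 faults
Smallest f with faults ≤ 9 is 2.

2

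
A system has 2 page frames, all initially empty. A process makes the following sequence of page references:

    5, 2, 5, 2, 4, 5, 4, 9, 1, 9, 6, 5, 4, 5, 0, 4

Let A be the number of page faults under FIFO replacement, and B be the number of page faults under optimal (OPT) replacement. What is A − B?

Under FIFO: F F . . F F . F F . F F F . F . → 10 faults.
Under OPT: F F . . F . . F F . F F F . F . → 9 faults.
A − B = 10 − 9 = 1.

1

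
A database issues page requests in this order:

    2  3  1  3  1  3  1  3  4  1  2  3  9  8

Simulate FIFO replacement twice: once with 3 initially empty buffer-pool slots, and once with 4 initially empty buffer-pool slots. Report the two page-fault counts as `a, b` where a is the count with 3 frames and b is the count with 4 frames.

3 frames: F F F . . . . . F . F F F F → 8 faults.
4 frames: F F F . . . . . F . . . F F → 6 faults.
6 < 8: adding a frame reduced faults, as is typical.

8, 6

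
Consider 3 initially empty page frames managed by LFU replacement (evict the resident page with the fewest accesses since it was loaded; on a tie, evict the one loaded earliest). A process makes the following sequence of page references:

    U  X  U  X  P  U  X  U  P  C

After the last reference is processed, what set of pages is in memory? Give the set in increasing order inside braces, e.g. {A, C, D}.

U: miss, frames {U}
X: miss, frames {U,X}
U: hit
X: hit
P: miss, frames {U,X,P}
U: hit
X: hit
U: hit
P: hit
C: miss, evict P, frames {U,X,C}

{C, U, X}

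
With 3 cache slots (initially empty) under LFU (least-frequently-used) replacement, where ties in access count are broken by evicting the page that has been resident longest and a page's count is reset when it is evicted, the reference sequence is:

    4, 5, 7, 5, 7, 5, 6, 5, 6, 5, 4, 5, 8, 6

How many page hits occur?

8

4: miss, frames [4]
5: miss, frames [4, 5]
7: miss, frames [4, 5, 7]
5: hit
7: hit
5: hit
6: miss, evict 4, frames [5, 7, 6]
5: hit
6: hit
5: hit
4: miss, evict 7, frames [5, 6, 4]
5: hit
8: miss, evict 4, frames [5, 6, 8]
6: hit
Hits: 8.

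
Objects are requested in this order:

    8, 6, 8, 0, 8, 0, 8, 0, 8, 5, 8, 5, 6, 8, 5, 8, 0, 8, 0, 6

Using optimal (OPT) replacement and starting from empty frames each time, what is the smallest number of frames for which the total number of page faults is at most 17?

2

f=1: 20 faults
f=2: 8 faults
f=3: 5 faults
f=4: 4 faults
Smallest f with faults ≤ 17 is 2.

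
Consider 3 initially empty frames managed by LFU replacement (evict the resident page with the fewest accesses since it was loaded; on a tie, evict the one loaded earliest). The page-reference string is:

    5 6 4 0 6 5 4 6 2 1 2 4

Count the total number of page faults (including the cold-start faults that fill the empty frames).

9

5: miss, frames {5}
6: miss, frames {5,6}
4: miss, frames {5,6,4}
0: miss, evict 5, frames {6,4,0}
6: hit
5: miss, evict 4, frames {6,0,5}
4: miss, evict 0, frames {6,5,4}
6: hit
2: miss, evict 5, frames {6,4,2}
1: miss, evict 4, frames {6,2,1}
2: hit
4: miss, evict 1, frames {6,2,4}
Page faults: 9.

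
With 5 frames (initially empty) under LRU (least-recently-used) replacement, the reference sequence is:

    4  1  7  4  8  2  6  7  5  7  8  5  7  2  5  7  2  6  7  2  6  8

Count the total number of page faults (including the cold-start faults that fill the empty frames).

7

4: fault, frames {4}
1: fault, frames {4,1}
7: fault, frames {4,1,7}
4: hit
8: fault, frames {1,7,4,8}
2: fault, frames {1,7,4,8,2}
6: fault, evict 1, frames {7,4,8,2,6}
7: hit
5: fault, evict 4, frames {8,2,6,7,5}
7: hit
8: hit
5: hit
7: hit
2: hit
5: hit
7: hit
2: hit
6: hit
7: hit
2: hit
6: hit
8: hit
Page faults: 7.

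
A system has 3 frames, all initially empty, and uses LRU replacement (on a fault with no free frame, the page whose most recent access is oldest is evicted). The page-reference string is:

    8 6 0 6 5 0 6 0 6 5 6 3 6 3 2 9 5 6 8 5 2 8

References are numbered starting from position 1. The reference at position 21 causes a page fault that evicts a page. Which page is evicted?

6

pos 1: 8: fault, frames [8]
pos 2: 6: fault, frames [8, 6]
pos 3: 0: fault, frames [8, 6, 0]
pos 4: 6: hit
pos 5: 5: fault, evict 8, frames [0, 6, 5]
pos 6: 0: hit
pos 7: 6: hit
pos 8: 0: hit
pos 9: 6: hit
pos 10: 5: hit
pos 11: 6: hit
pos 12: 3: fault, evict 0, frames [5, 6, 3]
pos 13: 6: hit
pos 14: 3: hit
pos 15: 2: fault, evict 5, frames [6, 3, 2]
pos 16: 9: fault, evict 6, frames [3, 2, 9]
pos 17: 5: fault, evict 3, frames [2, 9, 5]
pos 18: 6: fault, evict 2, frames [9, 5, 6]
pos 19: 8: fault, evict 9, frames [5, 6, 8]
pos 20: 5: hit
pos 21: 2: fault, evict 6, frames [8, 5, 2]
At position 21, page 6 is evicted.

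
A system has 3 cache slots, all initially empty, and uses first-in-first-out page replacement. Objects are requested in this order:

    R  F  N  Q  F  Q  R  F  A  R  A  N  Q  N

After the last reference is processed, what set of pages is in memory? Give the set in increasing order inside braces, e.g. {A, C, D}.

R: fault, frames {R}
F: fault, frames {R,F}
N: fault, frames {R,F,N}
Q: fault, evict R, frames {F,N,Q}
F: hit
Q: hit
R: fault, evict F, frames {N,Q,R}
F: fault, evict N, frames {Q,R,F}
A: fault, evict Q, frames {R,F,A}
R: hit
A: hit
N: fault, evict R, frames {F,A,N}
Q: fault, evict F, frames {A,N,Q}
N: hit

{A, N, Q}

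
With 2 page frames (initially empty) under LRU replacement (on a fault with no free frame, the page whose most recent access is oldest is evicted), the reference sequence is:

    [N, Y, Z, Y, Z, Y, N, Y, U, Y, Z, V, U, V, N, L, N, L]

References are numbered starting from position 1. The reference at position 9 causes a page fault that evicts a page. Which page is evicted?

pos 1: N → fault, frames (N)
pos 2: Y → fault, frames (N Y)
pos 3: Z → fault, evict N, frames (Y Z)
pos 4: Y → hit
pos 5: Z → hit
pos 6: Y → hit
pos 7: N → fault, evict Z, frames (Y N)
pos 8: Y → hit
pos 9: U → fault, evict N, frames (Y U)
At position 9, page N is evicted.

N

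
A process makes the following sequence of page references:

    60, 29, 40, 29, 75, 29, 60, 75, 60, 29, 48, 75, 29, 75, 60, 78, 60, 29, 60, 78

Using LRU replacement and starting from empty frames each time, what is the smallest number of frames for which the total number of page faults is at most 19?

2

f=1: 20 faults
f=2: 14 faults
f=3: 10 faults
f=4: 6 faults
f=5: 6 faults
f=6: 6 faults
Smallest f with faults ≤ 19 is 2.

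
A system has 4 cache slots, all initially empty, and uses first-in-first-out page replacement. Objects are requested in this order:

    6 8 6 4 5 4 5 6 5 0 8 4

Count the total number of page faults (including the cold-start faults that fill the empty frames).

6 → fault, frames (6)
8 → fault, frames (6 8)
6 → hit
4 → fault, frames (6 8 4)
5 → fault, frames (6 8 4 5)
4 → hit
5 → hit
6 → hit
5 → hit
0 → fault, evict 6, frames (8 4 5 0)
8 → hit
4 → hit
Page faults: 5.

5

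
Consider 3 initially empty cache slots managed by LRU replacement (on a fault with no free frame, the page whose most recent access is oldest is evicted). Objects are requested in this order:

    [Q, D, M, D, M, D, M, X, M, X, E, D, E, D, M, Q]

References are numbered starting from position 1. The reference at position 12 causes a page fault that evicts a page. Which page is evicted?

M

pos 1: Q -> fault, frames (Q)
pos 2: D -> fault, frames (Q D)
pos 3: M -> fault, frames (Q D M)
pos 4: D -> hit
pos 5: M -> hit
pos 6: D -> hit
pos 7: M -> hit
pos 8: X -> fault, evict Q, frames (D M X)
pos 9: M -> hit
pos 10: X -> hit
pos 11: E -> fault, evict D, frames (M X E)
pos 12: D -> fault, evict M, frames (X E D)
At position 12, page M is evicted.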